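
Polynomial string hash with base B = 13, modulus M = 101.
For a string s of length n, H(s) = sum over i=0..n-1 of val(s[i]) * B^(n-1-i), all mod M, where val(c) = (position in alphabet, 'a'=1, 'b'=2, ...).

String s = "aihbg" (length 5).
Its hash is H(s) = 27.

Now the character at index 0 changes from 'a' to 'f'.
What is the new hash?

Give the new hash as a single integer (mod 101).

Answer: 18

Derivation:
val('a') = 1, val('f') = 6
Position k = 0, exponent = n-1-k = 4
B^4 mod M = 13^4 mod 101 = 79
Delta = (6 - 1) * 79 mod 101 = 92
New hash = (27 + 92) mod 101 = 18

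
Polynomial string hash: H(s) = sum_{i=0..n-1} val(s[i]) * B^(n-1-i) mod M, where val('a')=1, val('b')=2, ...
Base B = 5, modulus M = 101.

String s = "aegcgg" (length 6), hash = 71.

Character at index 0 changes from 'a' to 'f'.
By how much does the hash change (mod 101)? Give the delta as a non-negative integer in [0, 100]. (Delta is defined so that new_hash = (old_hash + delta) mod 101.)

Answer: 71

Derivation:
Delta formula: (val(new) - val(old)) * B^(n-1-k) mod M
  val('f') - val('a') = 6 - 1 = 5
  B^(n-1-k) = 5^5 mod 101 = 95
  Delta = 5 * 95 mod 101 = 71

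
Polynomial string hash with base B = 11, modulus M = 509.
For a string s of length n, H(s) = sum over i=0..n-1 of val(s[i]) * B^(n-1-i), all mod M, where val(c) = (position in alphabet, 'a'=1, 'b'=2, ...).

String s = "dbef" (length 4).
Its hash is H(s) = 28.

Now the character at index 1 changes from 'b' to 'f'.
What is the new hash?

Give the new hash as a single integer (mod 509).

Answer: 3

Derivation:
val('b') = 2, val('f') = 6
Position k = 1, exponent = n-1-k = 2
B^2 mod M = 11^2 mod 509 = 121
Delta = (6 - 2) * 121 mod 509 = 484
New hash = (28 + 484) mod 509 = 3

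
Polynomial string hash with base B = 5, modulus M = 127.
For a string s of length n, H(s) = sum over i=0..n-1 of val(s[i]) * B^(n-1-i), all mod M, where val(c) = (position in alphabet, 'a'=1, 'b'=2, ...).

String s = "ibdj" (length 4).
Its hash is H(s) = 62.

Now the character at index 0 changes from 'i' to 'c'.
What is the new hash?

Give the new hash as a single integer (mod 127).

val('i') = 9, val('c') = 3
Position k = 0, exponent = n-1-k = 3
B^3 mod M = 5^3 mod 127 = 125
Delta = (3 - 9) * 125 mod 127 = 12
New hash = (62 + 12) mod 127 = 74

Answer: 74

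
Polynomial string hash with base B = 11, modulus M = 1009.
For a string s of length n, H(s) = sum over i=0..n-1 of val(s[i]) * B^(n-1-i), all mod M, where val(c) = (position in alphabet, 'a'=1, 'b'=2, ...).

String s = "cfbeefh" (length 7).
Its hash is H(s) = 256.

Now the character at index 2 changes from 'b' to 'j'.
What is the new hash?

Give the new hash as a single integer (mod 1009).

Answer: 340

Derivation:
val('b') = 2, val('j') = 10
Position k = 2, exponent = n-1-k = 4
B^4 mod M = 11^4 mod 1009 = 515
Delta = (10 - 2) * 515 mod 1009 = 84
New hash = (256 + 84) mod 1009 = 340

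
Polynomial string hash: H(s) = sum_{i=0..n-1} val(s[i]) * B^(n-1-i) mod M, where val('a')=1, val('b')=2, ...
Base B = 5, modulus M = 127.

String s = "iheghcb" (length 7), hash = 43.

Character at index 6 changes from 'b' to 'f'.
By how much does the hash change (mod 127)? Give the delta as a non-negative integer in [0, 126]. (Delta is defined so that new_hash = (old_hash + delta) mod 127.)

Delta formula: (val(new) - val(old)) * B^(n-1-k) mod M
  val('f') - val('b') = 6 - 2 = 4
  B^(n-1-k) = 5^0 mod 127 = 1
  Delta = 4 * 1 mod 127 = 4

Answer: 4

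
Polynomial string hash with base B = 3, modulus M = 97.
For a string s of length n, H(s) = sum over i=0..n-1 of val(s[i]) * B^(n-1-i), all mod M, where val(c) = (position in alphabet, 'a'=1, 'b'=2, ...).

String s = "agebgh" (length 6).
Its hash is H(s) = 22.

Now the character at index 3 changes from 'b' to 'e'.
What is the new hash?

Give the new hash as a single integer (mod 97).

val('b') = 2, val('e') = 5
Position k = 3, exponent = n-1-k = 2
B^2 mod M = 3^2 mod 97 = 9
Delta = (5 - 2) * 9 mod 97 = 27
New hash = (22 + 27) mod 97 = 49

Answer: 49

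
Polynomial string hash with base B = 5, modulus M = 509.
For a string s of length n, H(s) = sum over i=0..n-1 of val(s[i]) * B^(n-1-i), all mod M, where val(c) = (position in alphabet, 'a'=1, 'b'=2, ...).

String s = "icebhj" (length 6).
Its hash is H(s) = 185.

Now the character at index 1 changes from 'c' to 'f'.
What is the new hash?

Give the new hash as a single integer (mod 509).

val('c') = 3, val('f') = 6
Position k = 1, exponent = n-1-k = 4
B^4 mod M = 5^4 mod 509 = 116
Delta = (6 - 3) * 116 mod 509 = 348
New hash = (185 + 348) mod 509 = 24

Answer: 24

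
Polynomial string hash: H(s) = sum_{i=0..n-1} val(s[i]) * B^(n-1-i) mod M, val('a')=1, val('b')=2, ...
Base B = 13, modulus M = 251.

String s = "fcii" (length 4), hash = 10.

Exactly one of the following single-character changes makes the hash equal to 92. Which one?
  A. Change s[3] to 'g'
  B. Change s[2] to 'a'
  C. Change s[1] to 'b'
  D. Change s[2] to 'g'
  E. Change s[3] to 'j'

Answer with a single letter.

Option A: s[3]='i'->'g', delta=(7-9)*13^0 mod 251 = 249, hash=10+249 mod 251 = 8
Option B: s[2]='i'->'a', delta=(1-9)*13^1 mod 251 = 147, hash=10+147 mod 251 = 157
Option C: s[1]='c'->'b', delta=(2-3)*13^2 mod 251 = 82, hash=10+82 mod 251 = 92 <-- target
Option D: s[2]='i'->'g', delta=(7-9)*13^1 mod 251 = 225, hash=10+225 mod 251 = 235
Option E: s[3]='i'->'j', delta=(10-9)*13^0 mod 251 = 1, hash=10+1 mod 251 = 11

Answer: C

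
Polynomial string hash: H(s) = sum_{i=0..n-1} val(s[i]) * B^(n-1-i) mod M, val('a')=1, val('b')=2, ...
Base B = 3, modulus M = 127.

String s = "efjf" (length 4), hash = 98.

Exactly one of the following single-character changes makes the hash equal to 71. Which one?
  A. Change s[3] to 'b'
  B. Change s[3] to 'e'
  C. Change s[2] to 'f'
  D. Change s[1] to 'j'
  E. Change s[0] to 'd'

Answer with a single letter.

Answer: E

Derivation:
Option A: s[3]='f'->'b', delta=(2-6)*3^0 mod 127 = 123, hash=98+123 mod 127 = 94
Option B: s[3]='f'->'e', delta=(5-6)*3^0 mod 127 = 126, hash=98+126 mod 127 = 97
Option C: s[2]='j'->'f', delta=(6-10)*3^1 mod 127 = 115, hash=98+115 mod 127 = 86
Option D: s[1]='f'->'j', delta=(10-6)*3^2 mod 127 = 36, hash=98+36 mod 127 = 7
Option E: s[0]='e'->'d', delta=(4-5)*3^3 mod 127 = 100, hash=98+100 mod 127 = 71 <-- target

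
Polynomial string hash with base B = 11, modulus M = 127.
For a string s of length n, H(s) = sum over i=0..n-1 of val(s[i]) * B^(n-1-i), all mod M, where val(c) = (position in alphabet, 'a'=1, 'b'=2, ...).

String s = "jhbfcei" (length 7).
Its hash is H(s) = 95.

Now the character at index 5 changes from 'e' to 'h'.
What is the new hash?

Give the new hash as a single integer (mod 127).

Answer: 1

Derivation:
val('e') = 5, val('h') = 8
Position k = 5, exponent = n-1-k = 1
B^1 mod M = 11^1 mod 127 = 11
Delta = (8 - 5) * 11 mod 127 = 33
New hash = (95 + 33) mod 127 = 1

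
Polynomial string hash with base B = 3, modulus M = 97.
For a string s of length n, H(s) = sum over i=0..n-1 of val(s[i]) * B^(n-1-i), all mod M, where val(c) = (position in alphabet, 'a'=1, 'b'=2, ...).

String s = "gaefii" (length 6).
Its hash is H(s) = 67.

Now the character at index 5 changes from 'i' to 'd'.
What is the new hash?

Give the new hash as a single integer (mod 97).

val('i') = 9, val('d') = 4
Position k = 5, exponent = n-1-k = 0
B^0 mod M = 3^0 mod 97 = 1
Delta = (4 - 9) * 1 mod 97 = 92
New hash = (67 + 92) mod 97 = 62

Answer: 62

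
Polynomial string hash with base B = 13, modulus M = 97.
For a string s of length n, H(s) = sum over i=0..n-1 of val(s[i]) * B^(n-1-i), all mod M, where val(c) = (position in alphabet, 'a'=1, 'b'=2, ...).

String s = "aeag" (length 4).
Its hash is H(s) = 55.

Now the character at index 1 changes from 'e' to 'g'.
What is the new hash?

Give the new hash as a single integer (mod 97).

Answer: 5

Derivation:
val('e') = 5, val('g') = 7
Position k = 1, exponent = n-1-k = 2
B^2 mod M = 13^2 mod 97 = 72
Delta = (7 - 5) * 72 mod 97 = 47
New hash = (55 + 47) mod 97 = 5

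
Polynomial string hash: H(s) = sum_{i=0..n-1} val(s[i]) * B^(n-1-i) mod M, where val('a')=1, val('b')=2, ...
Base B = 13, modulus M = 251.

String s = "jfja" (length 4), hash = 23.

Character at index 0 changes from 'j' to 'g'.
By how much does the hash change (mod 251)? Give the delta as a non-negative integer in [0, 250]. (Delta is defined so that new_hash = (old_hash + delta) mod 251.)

Delta formula: (val(new) - val(old)) * B^(n-1-k) mod M
  val('g') - val('j') = 7 - 10 = -3
  B^(n-1-k) = 13^3 mod 251 = 189
  Delta = -3 * 189 mod 251 = 186

Answer: 186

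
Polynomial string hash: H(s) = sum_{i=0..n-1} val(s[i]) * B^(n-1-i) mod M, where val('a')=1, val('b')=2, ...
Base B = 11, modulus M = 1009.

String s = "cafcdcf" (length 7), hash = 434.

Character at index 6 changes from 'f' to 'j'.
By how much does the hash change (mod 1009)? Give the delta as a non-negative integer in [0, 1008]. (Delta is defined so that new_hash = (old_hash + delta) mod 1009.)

Answer: 4

Derivation:
Delta formula: (val(new) - val(old)) * B^(n-1-k) mod M
  val('j') - val('f') = 10 - 6 = 4
  B^(n-1-k) = 11^0 mod 1009 = 1
  Delta = 4 * 1 mod 1009 = 4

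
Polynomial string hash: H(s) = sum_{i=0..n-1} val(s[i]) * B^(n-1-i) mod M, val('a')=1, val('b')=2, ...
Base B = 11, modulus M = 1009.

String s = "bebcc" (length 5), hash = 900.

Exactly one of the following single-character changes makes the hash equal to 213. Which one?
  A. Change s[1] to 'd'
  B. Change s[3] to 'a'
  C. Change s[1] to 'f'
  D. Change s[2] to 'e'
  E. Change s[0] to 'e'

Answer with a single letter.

Option A: s[1]='e'->'d', delta=(4-5)*11^3 mod 1009 = 687, hash=900+687 mod 1009 = 578
Option B: s[3]='c'->'a', delta=(1-3)*11^1 mod 1009 = 987, hash=900+987 mod 1009 = 878
Option C: s[1]='e'->'f', delta=(6-5)*11^3 mod 1009 = 322, hash=900+322 mod 1009 = 213 <-- target
Option D: s[2]='b'->'e', delta=(5-2)*11^2 mod 1009 = 363, hash=900+363 mod 1009 = 254
Option E: s[0]='b'->'e', delta=(5-2)*11^4 mod 1009 = 536, hash=900+536 mod 1009 = 427

Answer: C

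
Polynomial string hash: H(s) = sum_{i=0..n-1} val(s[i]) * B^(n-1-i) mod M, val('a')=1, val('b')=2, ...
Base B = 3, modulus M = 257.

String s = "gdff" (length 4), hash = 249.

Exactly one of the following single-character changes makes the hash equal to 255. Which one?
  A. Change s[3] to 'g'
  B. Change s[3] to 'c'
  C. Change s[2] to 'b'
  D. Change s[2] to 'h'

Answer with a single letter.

Answer: D

Derivation:
Option A: s[3]='f'->'g', delta=(7-6)*3^0 mod 257 = 1, hash=249+1 mod 257 = 250
Option B: s[3]='f'->'c', delta=(3-6)*3^0 mod 257 = 254, hash=249+254 mod 257 = 246
Option C: s[2]='f'->'b', delta=(2-6)*3^1 mod 257 = 245, hash=249+245 mod 257 = 237
Option D: s[2]='f'->'h', delta=(8-6)*3^1 mod 257 = 6, hash=249+6 mod 257 = 255 <-- target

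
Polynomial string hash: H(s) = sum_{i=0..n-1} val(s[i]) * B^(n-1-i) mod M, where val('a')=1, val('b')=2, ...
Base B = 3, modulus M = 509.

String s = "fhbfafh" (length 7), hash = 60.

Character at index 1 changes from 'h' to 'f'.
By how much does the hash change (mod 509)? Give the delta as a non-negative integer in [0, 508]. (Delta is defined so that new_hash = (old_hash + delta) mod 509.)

Delta formula: (val(new) - val(old)) * B^(n-1-k) mod M
  val('f') - val('h') = 6 - 8 = -2
  B^(n-1-k) = 3^5 mod 509 = 243
  Delta = -2 * 243 mod 509 = 23

Answer: 23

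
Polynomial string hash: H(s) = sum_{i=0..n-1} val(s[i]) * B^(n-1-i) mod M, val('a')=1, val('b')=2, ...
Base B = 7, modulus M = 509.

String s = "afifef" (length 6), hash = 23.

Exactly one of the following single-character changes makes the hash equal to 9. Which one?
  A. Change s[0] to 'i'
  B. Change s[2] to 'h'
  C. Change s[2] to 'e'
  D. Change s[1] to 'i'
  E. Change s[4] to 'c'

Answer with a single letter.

Option A: s[0]='a'->'i', delta=(9-1)*7^5 mod 509 = 80, hash=23+80 mod 509 = 103
Option B: s[2]='i'->'h', delta=(8-9)*7^3 mod 509 = 166, hash=23+166 mod 509 = 189
Option C: s[2]='i'->'e', delta=(5-9)*7^3 mod 509 = 155, hash=23+155 mod 509 = 178
Option D: s[1]='f'->'i', delta=(9-6)*7^4 mod 509 = 77, hash=23+77 mod 509 = 100
Option E: s[4]='e'->'c', delta=(3-5)*7^1 mod 509 = 495, hash=23+495 mod 509 = 9 <-- target

Answer: E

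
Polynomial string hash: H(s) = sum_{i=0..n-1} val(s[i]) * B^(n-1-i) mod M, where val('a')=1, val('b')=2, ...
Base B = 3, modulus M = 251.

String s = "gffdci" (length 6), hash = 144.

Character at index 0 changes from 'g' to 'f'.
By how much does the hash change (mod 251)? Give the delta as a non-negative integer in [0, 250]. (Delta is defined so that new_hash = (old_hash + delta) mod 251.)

Delta formula: (val(new) - val(old)) * B^(n-1-k) mod M
  val('f') - val('g') = 6 - 7 = -1
  B^(n-1-k) = 3^5 mod 251 = 243
  Delta = -1 * 243 mod 251 = 8

Answer: 8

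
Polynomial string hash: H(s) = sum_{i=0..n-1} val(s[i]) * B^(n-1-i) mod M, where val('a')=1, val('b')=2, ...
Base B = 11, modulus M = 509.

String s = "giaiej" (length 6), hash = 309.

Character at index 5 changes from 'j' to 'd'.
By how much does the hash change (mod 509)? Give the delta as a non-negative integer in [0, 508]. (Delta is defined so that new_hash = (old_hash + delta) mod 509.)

Delta formula: (val(new) - val(old)) * B^(n-1-k) mod M
  val('d') - val('j') = 4 - 10 = -6
  B^(n-1-k) = 11^0 mod 509 = 1
  Delta = -6 * 1 mod 509 = 503

Answer: 503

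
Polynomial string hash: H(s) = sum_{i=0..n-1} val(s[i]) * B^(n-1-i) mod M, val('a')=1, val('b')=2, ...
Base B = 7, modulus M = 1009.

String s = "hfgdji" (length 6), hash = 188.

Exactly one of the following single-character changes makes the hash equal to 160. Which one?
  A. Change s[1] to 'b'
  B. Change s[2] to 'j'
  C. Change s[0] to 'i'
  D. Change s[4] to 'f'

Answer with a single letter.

Answer: D

Derivation:
Option A: s[1]='f'->'b', delta=(2-6)*7^4 mod 1009 = 486, hash=188+486 mod 1009 = 674
Option B: s[2]='g'->'j', delta=(10-7)*7^3 mod 1009 = 20, hash=188+20 mod 1009 = 208
Option C: s[0]='h'->'i', delta=(9-8)*7^5 mod 1009 = 663, hash=188+663 mod 1009 = 851
Option D: s[4]='j'->'f', delta=(6-10)*7^1 mod 1009 = 981, hash=188+981 mod 1009 = 160 <-- target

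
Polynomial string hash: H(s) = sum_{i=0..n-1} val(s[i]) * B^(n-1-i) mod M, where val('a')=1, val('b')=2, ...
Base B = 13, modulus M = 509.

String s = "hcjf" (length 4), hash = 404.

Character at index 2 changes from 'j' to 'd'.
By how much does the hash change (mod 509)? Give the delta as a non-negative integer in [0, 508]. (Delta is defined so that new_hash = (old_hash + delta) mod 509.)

Answer: 431

Derivation:
Delta formula: (val(new) - val(old)) * B^(n-1-k) mod M
  val('d') - val('j') = 4 - 10 = -6
  B^(n-1-k) = 13^1 mod 509 = 13
  Delta = -6 * 13 mod 509 = 431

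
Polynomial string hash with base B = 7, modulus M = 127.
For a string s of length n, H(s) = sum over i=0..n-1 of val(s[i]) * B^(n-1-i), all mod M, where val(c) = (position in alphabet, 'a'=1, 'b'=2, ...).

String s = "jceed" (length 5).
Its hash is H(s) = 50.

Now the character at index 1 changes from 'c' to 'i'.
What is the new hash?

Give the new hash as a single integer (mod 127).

val('c') = 3, val('i') = 9
Position k = 1, exponent = n-1-k = 3
B^3 mod M = 7^3 mod 127 = 89
Delta = (9 - 3) * 89 mod 127 = 26
New hash = (50 + 26) mod 127 = 76

Answer: 76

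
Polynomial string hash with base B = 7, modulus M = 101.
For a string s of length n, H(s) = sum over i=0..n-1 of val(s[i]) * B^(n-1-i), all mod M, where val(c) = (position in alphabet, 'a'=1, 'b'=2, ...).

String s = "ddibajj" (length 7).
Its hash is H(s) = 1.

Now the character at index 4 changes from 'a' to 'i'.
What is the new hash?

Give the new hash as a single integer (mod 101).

val('a') = 1, val('i') = 9
Position k = 4, exponent = n-1-k = 2
B^2 mod M = 7^2 mod 101 = 49
Delta = (9 - 1) * 49 mod 101 = 89
New hash = (1 + 89) mod 101 = 90

Answer: 90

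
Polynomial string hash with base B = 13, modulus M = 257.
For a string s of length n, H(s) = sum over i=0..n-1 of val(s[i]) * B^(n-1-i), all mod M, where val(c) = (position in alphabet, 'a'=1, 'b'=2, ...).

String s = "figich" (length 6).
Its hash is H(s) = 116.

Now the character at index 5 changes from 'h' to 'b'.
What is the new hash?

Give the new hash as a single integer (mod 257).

val('h') = 8, val('b') = 2
Position k = 5, exponent = n-1-k = 0
B^0 mod M = 13^0 mod 257 = 1
Delta = (2 - 8) * 1 mod 257 = 251
New hash = (116 + 251) mod 257 = 110

Answer: 110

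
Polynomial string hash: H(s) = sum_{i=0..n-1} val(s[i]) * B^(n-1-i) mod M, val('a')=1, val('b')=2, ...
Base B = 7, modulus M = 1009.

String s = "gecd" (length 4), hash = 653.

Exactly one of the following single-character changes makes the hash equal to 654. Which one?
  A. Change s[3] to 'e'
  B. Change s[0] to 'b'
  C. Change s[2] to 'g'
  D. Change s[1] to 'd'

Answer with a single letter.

Option A: s[3]='d'->'e', delta=(5-4)*7^0 mod 1009 = 1, hash=653+1 mod 1009 = 654 <-- target
Option B: s[0]='g'->'b', delta=(2-7)*7^3 mod 1009 = 303, hash=653+303 mod 1009 = 956
Option C: s[2]='c'->'g', delta=(7-3)*7^1 mod 1009 = 28, hash=653+28 mod 1009 = 681
Option D: s[1]='e'->'d', delta=(4-5)*7^2 mod 1009 = 960, hash=653+960 mod 1009 = 604

Answer: A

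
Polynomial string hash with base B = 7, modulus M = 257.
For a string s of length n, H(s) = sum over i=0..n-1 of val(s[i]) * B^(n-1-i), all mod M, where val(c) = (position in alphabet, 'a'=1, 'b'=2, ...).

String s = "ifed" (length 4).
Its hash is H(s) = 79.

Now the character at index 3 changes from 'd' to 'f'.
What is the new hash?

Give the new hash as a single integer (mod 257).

val('d') = 4, val('f') = 6
Position k = 3, exponent = n-1-k = 0
B^0 mod M = 7^0 mod 257 = 1
Delta = (6 - 4) * 1 mod 257 = 2
New hash = (79 + 2) mod 257 = 81

Answer: 81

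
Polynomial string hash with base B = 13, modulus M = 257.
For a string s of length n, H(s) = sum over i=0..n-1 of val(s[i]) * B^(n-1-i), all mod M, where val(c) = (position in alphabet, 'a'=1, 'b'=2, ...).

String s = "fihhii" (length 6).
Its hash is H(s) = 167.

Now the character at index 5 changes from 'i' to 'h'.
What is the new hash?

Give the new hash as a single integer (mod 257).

val('i') = 9, val('h') = 8
Position k = 5, exponent = n-1-k = 0
B^0 mod M = 13^0 mod 257 = 1
Delta = (8 - 9) * 1 mod 257 = 256
New hash = (167 + 256) mod 257 = 166

Answer: 166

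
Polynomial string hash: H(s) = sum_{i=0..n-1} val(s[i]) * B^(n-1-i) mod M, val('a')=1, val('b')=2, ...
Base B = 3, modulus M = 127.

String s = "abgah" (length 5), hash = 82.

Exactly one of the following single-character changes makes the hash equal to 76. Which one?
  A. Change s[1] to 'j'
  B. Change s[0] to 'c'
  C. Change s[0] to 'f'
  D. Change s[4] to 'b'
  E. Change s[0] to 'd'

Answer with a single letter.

Answer: D

Derivation:
Option A: s[1]='b'->'j', delta=(10-2)*3^3 mod 127 = 89, hash=82+89 mod 127 = 44
Option B: s[0]='a'->'c', delta=(3-1)*3^4 mod 127 = 35, hash=82+35 mod 127 = 117
Option C: s[0]='a'->'f', delta=(6-1)*3^4 mod 127 = 24, hash=82+24 mod 127 = 106
Option D: s[4]='h'->'b', delta=(2-8)*3^0 mod 127 = 121, hash=82+121 mod 127 = 76 <-- target
Option E: s[0]='a'->'d', delta=(4-1)*3^4 mod 127 = 116, hash=82+116 mod 127 = 71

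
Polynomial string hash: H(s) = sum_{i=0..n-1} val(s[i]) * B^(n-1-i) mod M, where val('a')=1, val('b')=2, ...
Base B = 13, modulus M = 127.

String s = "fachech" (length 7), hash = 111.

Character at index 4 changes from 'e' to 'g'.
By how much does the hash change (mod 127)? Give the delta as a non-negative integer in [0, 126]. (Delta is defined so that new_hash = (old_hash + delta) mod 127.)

Answer: 84

Derivation:
Delta formula: (val(new) - val(old)) * B^(n-1-k) mod M
  val('g') - val('e') = 7 - 5 = 2
  B^(n-1-k) = 13^2 mod 127 = 42
  Delta = 2 * 42 mod 127 = 84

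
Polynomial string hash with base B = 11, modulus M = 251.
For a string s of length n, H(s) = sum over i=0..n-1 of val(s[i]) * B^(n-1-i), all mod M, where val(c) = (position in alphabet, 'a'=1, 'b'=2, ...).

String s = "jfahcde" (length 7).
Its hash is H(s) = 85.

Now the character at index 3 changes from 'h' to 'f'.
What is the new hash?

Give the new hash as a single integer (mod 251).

val('h') = 8, val('f') = 6
Position k = 3, exponent = n-1-k = 3
B^3 mod M = 11^3 mod 251 = 76
Delta = (6 - 8) * 76 mod 251 = 99
New hash = (85 + 99) mod 251 = 184

Answer: 184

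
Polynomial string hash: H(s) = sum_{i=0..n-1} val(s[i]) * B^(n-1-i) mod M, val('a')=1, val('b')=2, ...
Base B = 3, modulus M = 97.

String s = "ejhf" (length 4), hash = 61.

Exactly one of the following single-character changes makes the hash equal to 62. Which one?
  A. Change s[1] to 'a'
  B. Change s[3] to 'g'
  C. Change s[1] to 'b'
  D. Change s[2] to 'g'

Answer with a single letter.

Option A: s[1]='j'->'a', delta=(1-10)*3^2 mod 97 = 16, hash=61+16 mod 97 = 77
Option B: s[3]='f'->'g', delta=(7-6)*3^0 mod 97 = 1, hash=61+1 mod 97 = 62 <-- target
Option C: s[1]='j'->'b', delta=(2-10)*3^2 mod 97 = 25, hash=61+25 mod 97 = 86
Option D: s[2]='h'->'g', delta=(7-8)*3^1 mod 97 = 94, hash=61+94 mod 97 = 58

Answer: B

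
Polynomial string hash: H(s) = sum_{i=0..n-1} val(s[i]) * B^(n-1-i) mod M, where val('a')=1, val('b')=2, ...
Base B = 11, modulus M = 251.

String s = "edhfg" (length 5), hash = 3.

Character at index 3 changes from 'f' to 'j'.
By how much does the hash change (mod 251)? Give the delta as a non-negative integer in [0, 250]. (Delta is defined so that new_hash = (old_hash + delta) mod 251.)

Answer: 44

Derivation:
Delta formula: (val(new) - val(old)) * B^(n-1-k) mod M
  val('j') - val('f') = 10 - 6 = 4
  B^(n-1-k) = 11^1 mod 251 = 11
  Delta = 4 * 11 mod 251 = 44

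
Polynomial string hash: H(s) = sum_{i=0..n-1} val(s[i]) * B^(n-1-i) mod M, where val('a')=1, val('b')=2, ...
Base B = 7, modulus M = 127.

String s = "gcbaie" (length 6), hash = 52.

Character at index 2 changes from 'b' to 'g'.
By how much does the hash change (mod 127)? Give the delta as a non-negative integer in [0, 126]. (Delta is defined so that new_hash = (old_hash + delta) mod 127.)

Delta formula: (val(new) - val(old)) * B^(n-1-k) mod M
  val('g') - val('b') = 7 - 2 = 5
  B^(n-1-k) = 7^3 mod 127 = 89
  Delta = 5 * 89 mod 127 = 64

Answer: 64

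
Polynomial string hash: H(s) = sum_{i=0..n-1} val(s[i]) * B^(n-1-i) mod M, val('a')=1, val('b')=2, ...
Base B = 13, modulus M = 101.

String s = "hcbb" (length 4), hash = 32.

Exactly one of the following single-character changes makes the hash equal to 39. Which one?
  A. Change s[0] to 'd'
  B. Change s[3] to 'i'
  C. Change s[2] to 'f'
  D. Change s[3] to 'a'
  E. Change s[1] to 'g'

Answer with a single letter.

Option A: s[0]='h'->'d', delta=(4-8)*13^3 mod 101 = 100, hash=32+100 mod 101 = 31
Option B: s[3]='b'->'i', delta=(9-2)*13^0 mod 101 = 7, hash=32+7 mod 101 = 39 <-- target
Option C: s[2]='b'->'f', delta=(6-2)*13^1 mod 101 = 52, hash=32+52 mod 101 = 84
Option D: s[3]='b'->'a', delta=(1-2)*13^0 mod 101 = 100, hash=32+100 mod 101 = 31
Option E: s[1]='c'->'g', delta=(7-3)*13^2 mod 101 = 70, hash=32+70 mod 101 = 1

Answer: B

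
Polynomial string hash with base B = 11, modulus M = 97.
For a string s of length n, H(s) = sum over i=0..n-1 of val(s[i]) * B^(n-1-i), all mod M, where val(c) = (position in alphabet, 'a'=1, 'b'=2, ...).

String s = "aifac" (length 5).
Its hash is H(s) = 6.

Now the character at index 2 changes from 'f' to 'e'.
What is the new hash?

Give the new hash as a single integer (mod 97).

Answer: 79

Derivation:
val('f') = 6, val('e') = 5
Position k = 2, exponent = n-1-k = 2
B^2 mod M = 11^2 mod 97 = 24
Delta = (5 - 6) * 24 mod 97 = 73
New hash = (6 + 73) mod 97 = 79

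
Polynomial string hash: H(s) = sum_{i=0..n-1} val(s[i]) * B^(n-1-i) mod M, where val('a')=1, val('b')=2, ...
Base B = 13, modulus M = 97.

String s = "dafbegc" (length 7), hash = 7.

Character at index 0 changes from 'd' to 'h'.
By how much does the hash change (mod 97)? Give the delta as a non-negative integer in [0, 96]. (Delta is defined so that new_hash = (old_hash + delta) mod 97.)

Answer: 65

Derivation:
Delta formula: (val(new) - val(old)) * B^(n-1-k) mod M
  val('h') - val('d') = 8 - 4 = 4
  B^(n-1-k) = 13^6 mod 97 = 89
  Delta = 4 * 89 mod 97 = 65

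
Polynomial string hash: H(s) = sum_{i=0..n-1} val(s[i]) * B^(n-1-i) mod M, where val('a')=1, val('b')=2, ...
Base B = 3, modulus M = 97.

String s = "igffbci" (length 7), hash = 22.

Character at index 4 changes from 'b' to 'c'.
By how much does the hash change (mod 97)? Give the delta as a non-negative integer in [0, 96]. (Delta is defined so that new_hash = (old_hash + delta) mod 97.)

Answer: 9

Derivation:
Delta formula: (val(new) - val(old)) * B^(n-1-k) mod M
  val('c') - val('b') = 3 - 2 = 1
  B^(n-1-k) = 3^2 mod 97 = 9
  Delta = 1 * 9 mod 97 = 9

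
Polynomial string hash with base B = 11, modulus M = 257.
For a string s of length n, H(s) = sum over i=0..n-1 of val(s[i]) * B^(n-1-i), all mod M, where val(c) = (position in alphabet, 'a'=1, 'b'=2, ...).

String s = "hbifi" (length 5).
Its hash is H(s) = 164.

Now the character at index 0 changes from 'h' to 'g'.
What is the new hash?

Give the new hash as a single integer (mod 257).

val('h') = 8, val('g') = 7
Position k = 0, exponent = n-1-k = 4
B^4 mod M = 11^4 mod 257 = 249
Delta = (7 - 8) * 249 mod 257 = 8
New hash = (164 + 8) mod 257 = 172

Answer: 172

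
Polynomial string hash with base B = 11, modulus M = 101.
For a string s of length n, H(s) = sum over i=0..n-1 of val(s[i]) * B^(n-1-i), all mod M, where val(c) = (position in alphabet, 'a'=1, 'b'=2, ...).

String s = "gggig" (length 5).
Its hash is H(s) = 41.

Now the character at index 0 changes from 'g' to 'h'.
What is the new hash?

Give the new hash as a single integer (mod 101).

Answer: 37

Derivation:
val('g') = 7, val('h') = 8
Position k = 0, exponent = n-1-k = 4
B^4 mod M = 11^4 mod 101 = 97
Delta = (8 - 7) * 97 mod 101 = 97
New hash = (41 + 97) mod 101 = 37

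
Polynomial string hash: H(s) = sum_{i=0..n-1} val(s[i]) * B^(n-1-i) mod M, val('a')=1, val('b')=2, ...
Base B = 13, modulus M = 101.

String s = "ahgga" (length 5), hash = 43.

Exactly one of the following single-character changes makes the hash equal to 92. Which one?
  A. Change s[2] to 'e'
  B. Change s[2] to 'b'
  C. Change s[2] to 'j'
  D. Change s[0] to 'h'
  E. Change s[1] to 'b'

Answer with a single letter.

Option A: s[2]='g'->'e', delta=(5-7)*13^2 mod 101 = 66, hash=43+66 mod 101 = 8
Option B: s[2]='g'->'b', delta=(2-7)*13^2 mod 101 = 64, hash=43+64 mod 101 = 6
Option C: s[2]='g'->'j', delta=(10-7)*13^2 mod 101 = 2, hash=43+2 mod 101 = 45
Option D: s[0]='a'->'h', delta=(8-1)*13^4 mod 101 = 48, hash=43+48 mod 101 = 91
Option E: s[1]='h'->'b', delta=(2-8)*13^3 mod 101 = 49, hash=43+49 mod 101 = 92 <-- target

Answer: E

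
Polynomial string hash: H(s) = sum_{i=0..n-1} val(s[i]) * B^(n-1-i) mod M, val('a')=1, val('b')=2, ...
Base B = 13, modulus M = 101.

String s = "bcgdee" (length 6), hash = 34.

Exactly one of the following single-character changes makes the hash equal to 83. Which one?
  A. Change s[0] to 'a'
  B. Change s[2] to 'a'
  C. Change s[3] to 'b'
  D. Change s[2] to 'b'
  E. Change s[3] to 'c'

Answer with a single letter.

Answer: B

Derivation:
Option A: s[0]='b'->'a', delta=(1-2)*13^5 mod 101 = 84, hash=34+84 mod 101 = 17
Option B: s[2]='g'->'a', delta=(1-7)*13^3 mod 101 = 49, hash=34+49 mod 101 = 83 <-- target
Option C: s[3]='d'->'b', delta=(2-4)*13^2 mod 101 = 66, hash=34+66 mod 101 = 100
Option D: s[2]='g'->'b', delta=(2-7)*13^3 mod 101 = 24, hash=34+24 mod 101 = 58
Option E: s[3]='d'->'c', delta=(3-4)*13^2 mod 101 = 33, hash=34+33 mod 101 = 67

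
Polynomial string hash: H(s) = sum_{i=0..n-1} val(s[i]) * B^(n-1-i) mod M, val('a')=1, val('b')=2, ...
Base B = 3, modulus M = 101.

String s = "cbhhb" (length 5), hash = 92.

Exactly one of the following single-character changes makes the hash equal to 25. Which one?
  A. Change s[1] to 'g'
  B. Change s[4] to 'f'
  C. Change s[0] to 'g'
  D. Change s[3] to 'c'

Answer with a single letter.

Answer: A

Derivation:
Option A: s[1]='b'->'g', delta=(7-2)*3^3 mod 101 = 34, hash=92+34 mod 101 = 25 <-- target
Option B: s[4]='b'->'f', delta=(6-2)*3^0 mod 101 = 4, hash=92+4 mod 101 = 96
Option C: s[0]='c'->'g', delta=(7-3)*3^4 mod 101 = 21, hash=92+21 mod 101 = 12
Option D: s[3]='h'->'c', delta=(3-8)*3^1 mod 101 = 86, hash=92+86 mod 101 = 77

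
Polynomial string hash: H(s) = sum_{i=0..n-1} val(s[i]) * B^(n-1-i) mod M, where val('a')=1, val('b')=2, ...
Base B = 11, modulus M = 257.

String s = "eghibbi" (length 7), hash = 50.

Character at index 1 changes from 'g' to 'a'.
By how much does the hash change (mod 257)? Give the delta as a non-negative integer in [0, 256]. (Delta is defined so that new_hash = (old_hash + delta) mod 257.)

Delta formula: (val(new) - val(old)) * B^(n-1-k) mod M
  val('a') - val('g') = 1 - 7 = -6
  B^(n-1-k) = 11^5 mod 257 = 169
  Delta = -6 * 169 mod 257 = 14

Answer: 14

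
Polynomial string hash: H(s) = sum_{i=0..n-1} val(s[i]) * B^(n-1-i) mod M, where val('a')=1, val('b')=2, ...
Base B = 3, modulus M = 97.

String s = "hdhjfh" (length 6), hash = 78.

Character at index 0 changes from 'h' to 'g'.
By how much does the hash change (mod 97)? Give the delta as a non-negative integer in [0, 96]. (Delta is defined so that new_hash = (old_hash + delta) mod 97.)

Answer: 48

Derivation:
Delta formula: (val(new) - val(old)) * B^(n-1-k) mod M
  val('g') - val('h') = 7 - 8 = -1
  B^(n-1-k) = 3^5 mod 97 = 49
  Delta = -1 * 49 mod 97 = 48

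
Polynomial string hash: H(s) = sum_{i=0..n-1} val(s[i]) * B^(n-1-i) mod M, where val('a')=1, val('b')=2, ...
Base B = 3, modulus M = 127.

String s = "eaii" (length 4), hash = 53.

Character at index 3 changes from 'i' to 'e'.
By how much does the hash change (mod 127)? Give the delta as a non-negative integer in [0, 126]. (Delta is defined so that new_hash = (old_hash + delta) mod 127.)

Answer: 123

Derivation:
Delta formula: (val(new) - val(old)) * B^(n-1-k) mod M
  val('e') - val('i') = 5 - 9 = -4
  B^(n-1-k) = 3^0 mod 127 = 1
  Delta = -4 * 1 mod 127 = 123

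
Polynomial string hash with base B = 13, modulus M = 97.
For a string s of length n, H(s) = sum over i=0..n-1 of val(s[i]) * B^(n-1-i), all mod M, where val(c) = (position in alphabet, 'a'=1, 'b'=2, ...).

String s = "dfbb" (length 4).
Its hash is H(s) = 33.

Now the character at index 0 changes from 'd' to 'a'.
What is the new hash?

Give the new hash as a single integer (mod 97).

val('d') = 4, val('a') = 1
Position k = 0, exponent = n-1-k = 3
B^3 mod M = 13^3 mod 97 = 63
Delta = (1 - 4) * 63 mod 97 = 5
New hash = (33 + 5) mod 97 = 38

Answer: 38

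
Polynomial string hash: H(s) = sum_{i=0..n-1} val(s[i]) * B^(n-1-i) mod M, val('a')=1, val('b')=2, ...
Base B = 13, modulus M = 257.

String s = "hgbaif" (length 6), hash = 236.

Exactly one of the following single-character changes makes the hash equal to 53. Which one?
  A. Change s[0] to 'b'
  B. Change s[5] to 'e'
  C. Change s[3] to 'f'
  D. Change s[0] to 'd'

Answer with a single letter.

Answer: C

Derivation:
Option A: s[0]='h'->'b', delta=(2-8)*13^5 mod 257 = 175, hash=236+175 mod 257 = 154
Option B: s[5]='f'->'e', delta=(5-6)*13^0 mod 257 = 256, hash=236+256 mod 257 = 235
Option C: s[3]='a'->'f', delta=(6-1)*13^2 mod 257 = 74, hash=236+74 mod 257 = 53 <-- target
Option D: s[0]='h'->'d', delta=(4-8)*13^5 mod 257 = 31, hash=236+31 mod 257 = 10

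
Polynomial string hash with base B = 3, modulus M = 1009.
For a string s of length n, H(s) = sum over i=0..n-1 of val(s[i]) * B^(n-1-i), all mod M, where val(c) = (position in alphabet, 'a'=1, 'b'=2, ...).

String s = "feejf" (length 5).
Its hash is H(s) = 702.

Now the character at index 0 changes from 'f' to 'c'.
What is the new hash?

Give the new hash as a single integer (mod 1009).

Answer: 459

Derivation:
val('f') = 6, val('c') = 3
Position k = 0, exponent = n-1-k = 4
B^4 mod M = 3^4 mod 1009 = 81
Delta = (3 - 6) * 81 mod 1009 = 766
New hash = (702 + 766) mod 1009 = 459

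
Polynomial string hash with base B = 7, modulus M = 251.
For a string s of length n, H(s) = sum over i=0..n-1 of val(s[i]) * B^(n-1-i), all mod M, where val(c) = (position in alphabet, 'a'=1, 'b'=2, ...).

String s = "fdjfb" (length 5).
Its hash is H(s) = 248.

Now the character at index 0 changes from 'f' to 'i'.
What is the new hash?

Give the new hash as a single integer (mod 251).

val('f') = 6, val('i') = 9
Position k = 0, exponent = n-1-k = 4
B^4 mod M = 7^4 mod 251 = 142
Delta = (9 - 6) * 142 mod 251 = 175
New hash = (248 + 175) mod 251 = 172

Answer: 172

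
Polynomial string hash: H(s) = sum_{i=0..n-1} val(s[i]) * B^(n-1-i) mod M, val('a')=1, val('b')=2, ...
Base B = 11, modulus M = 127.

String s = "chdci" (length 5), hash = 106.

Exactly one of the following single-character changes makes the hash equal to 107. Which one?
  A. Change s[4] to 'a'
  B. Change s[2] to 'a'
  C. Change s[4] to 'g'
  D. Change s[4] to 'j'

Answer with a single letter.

Answer: D

Derivation:
Option A: s[4]='i'->'a', delta=(1-9)*11^0 mod 127 = 119, hash=106+119 mod 127 = 98
Option B: s[2]='d'->'a', delta=(1-4)*11^2 mod 127 = 18, hash=106+18 mod 127 = 124
Option C: s[4]='i'->'g', delta=(7-9)*11^0 mod 127 = 125, hash=106+125 mod 127 = 104
Option D: s[4]='i'->'j', delta=(10-9)*11^0 mod 127 = 1, hash=106+1 mod 127 = 107 <-- target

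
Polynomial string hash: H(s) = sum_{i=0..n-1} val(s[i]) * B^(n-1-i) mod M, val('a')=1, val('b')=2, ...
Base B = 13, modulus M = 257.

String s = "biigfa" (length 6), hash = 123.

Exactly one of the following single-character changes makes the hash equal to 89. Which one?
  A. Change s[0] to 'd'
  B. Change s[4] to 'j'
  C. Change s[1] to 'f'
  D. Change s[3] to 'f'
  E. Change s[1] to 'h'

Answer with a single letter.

Option A: s[0]='b'->'d', delta=(4-2)*13^5 mod 257 = 113, hash=123+113 mod 257 = 236
Option B: s[4]='f'->'j', delta=(10-6)*13^1 mod 257 = 52, hash=123+52 mod 257 = 175
Option C: s[1]='i'->'f', delta=(6-9)*13^4 mod 257 = 155, hash=123+155 mod 257 = 21
Option D: s[3]='g'->'f', delta=(6-7)*13^2 mod 257 = 88, hash=123+88 mod 257 = 211
Option E: s[1]='i'->'h', delta=(8-9)*13^4 mod 257 = 223, hash=123+223 mod 257 = 89 <-- target

Answer: E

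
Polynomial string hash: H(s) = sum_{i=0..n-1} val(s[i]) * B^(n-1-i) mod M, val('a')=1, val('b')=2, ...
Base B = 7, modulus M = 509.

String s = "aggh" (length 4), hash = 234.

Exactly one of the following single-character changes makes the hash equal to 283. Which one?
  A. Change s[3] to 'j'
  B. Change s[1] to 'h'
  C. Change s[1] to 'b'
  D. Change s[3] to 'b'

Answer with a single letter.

Option A: s[3]='h'->'j', delta=(10-8)*7^0 mod 509 = 2, hash=234+2 mod 509 = 236
Option B: s[1]='g'->'h', delta=(8-7)*7^2 mod 509 = 49, hash=234+49 mod 509 = 283 <-- target
Option C: s[1]='g'->'b', delta=(2-7)*7^2 mod 509 = 264, hash=234+264 mod 509 = 498
Option D: s[3]='h'->'b', delta=(2-8)*7^0 mod 509 = 503, hash=234+503 mod 509 = 228

Answer: B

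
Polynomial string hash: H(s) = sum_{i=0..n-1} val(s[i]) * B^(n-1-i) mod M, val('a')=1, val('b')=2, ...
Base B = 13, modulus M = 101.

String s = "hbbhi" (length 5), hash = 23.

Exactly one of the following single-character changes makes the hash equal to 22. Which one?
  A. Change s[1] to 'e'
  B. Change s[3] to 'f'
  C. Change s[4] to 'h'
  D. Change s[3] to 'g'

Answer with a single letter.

Answer: C

Derivation:
Option A: s[1]='b'->'e', delta=(5-2)*13^3 mod 101 = 26, hash=23+26 mod 101 = 49
Option B: s[3]='h'->'f', delta=(6-8)*13^1 mod 101 = 75, hash=23+75 mod 101 = 98
Option C: s[4]='i'->'h', delta=(8-9)*13^0 mod 101 = 100, hash=23+100 mod 101 = 22 <-- target
Option D: s[3]='h'->'g', delta=(7-8)*13^1 mod 101 = 88, hash=23+88 mod 101 = 10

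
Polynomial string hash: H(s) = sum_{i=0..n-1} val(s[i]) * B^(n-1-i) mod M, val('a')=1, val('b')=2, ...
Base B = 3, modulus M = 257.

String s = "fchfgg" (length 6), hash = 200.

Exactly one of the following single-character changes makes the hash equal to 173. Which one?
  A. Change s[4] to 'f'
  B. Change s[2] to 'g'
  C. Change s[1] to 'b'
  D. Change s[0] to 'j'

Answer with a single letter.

Answer: B

Derivation:
Option A: s[4]='g'->'f', delta=(6-7)*3^1 mod 257 = 254, hash=200+254 mod 257 = 197
Option B: s[2]='h'->'g', delta=(7-8)*3^3 mod 257 = 230, hash=200+230 mod 257 = 173 <-- target
Option C: s[1]='c'->'b', delta=(2-3)*3^4 mod 257 = 176, hash=200+176 mod 257 = 119
Option D: s[0]='f'->'j', delta=(10-6)*3^5 mod 257 = 201, hash=200+201 mod 257 = 144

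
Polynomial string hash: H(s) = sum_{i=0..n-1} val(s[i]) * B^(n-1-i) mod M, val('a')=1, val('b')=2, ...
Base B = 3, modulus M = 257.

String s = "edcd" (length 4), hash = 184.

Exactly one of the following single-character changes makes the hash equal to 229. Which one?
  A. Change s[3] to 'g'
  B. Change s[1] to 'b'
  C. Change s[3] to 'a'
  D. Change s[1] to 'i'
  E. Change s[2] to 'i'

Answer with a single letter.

Option A: s[3]='d'->'g', delta=(7-4)*3^0 mod 257 = 3, hash=184+3 mod 257 = 187
Option B: s[1]='d'->'b', delta=(2-4)*3^2 mod 257 = 239, hash=184+239 mod 257 = 166
Option C: s[3]='d'->'a', delta=(1-4)*3^0 mod 257 = 254, hash=184+254 mod 257 = 181
Option D: s[1]='d'->'i', delta=(9-4)*3^2 mod 257 = 45, hash=184+45 mod 257 = 229 <-- target
Option E: s[2]='c'->'i', delta=(9-3)*3^1 mod 257 = 18, hash=184+18 mod 257 = 202

Answer: D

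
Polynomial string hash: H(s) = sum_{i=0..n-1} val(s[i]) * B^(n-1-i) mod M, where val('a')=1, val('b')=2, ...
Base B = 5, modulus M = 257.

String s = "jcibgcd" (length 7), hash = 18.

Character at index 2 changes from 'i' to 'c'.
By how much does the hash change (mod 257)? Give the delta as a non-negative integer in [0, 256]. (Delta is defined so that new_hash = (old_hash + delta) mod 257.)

Answer: 105

Derivation:
Delta formula: (val(new) - val(old)) * B^(n-1-k) mod M
  val('c') - val('i') = 3 - 9 = -6
  B^(n-1-k) = 5^4 mod 257 = 111
  Delta = -6 * 111 mod 257 = 105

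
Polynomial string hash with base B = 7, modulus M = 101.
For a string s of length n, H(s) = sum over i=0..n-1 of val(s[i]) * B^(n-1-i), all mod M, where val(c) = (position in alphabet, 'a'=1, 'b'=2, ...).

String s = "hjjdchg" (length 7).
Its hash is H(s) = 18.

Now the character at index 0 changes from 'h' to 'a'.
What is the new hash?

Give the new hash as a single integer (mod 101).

val('h') = 8, val('a') = 1
Position k = 0, exponent = n-1-k = 6
B^6 mod M = 7^6 mod 101 = 85
Delta = (1 - 8) * 85 mod 101 = 11
New hash = (18 + 11) mod 101 = 29

Answer: 29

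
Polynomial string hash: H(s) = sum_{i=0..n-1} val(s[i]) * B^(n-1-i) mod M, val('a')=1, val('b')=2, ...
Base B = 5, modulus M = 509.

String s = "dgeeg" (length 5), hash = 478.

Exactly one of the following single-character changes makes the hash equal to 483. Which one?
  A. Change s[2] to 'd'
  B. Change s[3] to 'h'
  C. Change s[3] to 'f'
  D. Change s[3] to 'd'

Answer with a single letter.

Answer: C

Derivation:
Option A: s[2]='e'->'d', delta=(4-5)*5^2 mod 509 = 484, hash=478+484 mod 509 = 453
Option B: s[3]='e'->'h', delta=(8-5)*5^1 mod 509 = 15, hash=478+15 mod 509 = 493
Option C: s[3]='e'->'f', delta=(6-5)*5^1 mod 509 = 5, hash=478+5 mod 509 = 483 <-- target
Option D: s[3]='e'->'d', delta=(4-5)*5^1 mod 509 = 504, hash=478+504 mod 509 = 473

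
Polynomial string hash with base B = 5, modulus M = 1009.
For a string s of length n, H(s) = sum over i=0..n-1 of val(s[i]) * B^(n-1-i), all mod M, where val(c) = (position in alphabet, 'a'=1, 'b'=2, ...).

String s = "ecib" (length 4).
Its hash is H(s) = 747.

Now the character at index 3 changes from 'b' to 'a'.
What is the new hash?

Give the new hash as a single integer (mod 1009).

Answer: 746

Derivation:
val('b') = 2, val('a') = 1
Position k = 3, exponent = n-1-k = 0
B^0 mod M = 5^0 mod 1009 = 1
Delta = (1 - 2) * 1 mod 1009 = 1008
New hash = (747 + 1008) mod 1009 = 746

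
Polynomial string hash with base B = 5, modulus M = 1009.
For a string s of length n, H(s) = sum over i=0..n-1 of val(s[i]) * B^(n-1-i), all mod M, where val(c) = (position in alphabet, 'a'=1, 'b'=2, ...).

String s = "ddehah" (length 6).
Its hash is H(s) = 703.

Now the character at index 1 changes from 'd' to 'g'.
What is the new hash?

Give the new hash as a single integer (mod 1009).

val('d') = 4, val('g') = 7
Position k = 1, exponent = n-1-k = 4
B^4 mod M = 5^4 mod 1009 = 625
Delta = (7 - 4) * 625 mod 1009 = 866
New hash = (703 + 866) mod 1009 = 560

Answer: 560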